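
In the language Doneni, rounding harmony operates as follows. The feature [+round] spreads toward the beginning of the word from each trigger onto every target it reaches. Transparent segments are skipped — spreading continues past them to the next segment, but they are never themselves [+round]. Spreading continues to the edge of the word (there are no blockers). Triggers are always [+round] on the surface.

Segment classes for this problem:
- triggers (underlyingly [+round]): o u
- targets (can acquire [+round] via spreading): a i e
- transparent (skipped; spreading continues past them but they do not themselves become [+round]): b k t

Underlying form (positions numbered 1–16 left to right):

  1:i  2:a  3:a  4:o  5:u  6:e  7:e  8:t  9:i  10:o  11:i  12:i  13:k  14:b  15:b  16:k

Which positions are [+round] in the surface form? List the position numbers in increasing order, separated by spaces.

From /o/ at 4 leftward: 3 /a/ → [+round]; 2 /a/ → [+round]; 1 /i/ → [+round]; word edge.
From /u/ at 5 leftward: 4 /o/ is itself a trigger — this domain ends here.
From /o/ at 10 leftward: 9 /i/ → [+round]; 8 /t/ transparent; 7 /e/ → [+round]; 6 /e/ → [+round]; 5 /u/ is itself a trigger — this domain ends here.
Targets with no active source: positions 11 12 stay [-round].

1 2 3 4 5 6 7 9 10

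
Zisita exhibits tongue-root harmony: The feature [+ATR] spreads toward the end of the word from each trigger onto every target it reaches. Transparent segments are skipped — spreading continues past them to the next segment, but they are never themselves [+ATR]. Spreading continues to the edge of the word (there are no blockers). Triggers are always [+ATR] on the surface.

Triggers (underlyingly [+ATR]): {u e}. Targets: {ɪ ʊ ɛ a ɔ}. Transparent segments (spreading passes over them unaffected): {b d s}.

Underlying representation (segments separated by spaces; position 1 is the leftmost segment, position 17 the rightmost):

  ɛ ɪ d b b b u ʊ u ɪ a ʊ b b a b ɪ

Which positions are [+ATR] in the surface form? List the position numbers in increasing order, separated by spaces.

From /u/ at 7 rightward: 8 /ʊ/ → [+ATR]; 9 /u/ is itself a trigger — this domain ends here.
From /u/ at 9 rightward: 10 /ɪ/ → [+ATR]; 11 /a/ → [+ATR]; 12 /ʊ/ → [+ATR]; 13 /b/ transparent; 14 /b/ transparent; 15 /a/ → [+ATR]; 16 /b/ transparent; 17 /ɪ/ → [+ATR]; word edge.
Targets with no active source: positions 1 2 stay [-ATR].

7 8 9 10 11 12 15 17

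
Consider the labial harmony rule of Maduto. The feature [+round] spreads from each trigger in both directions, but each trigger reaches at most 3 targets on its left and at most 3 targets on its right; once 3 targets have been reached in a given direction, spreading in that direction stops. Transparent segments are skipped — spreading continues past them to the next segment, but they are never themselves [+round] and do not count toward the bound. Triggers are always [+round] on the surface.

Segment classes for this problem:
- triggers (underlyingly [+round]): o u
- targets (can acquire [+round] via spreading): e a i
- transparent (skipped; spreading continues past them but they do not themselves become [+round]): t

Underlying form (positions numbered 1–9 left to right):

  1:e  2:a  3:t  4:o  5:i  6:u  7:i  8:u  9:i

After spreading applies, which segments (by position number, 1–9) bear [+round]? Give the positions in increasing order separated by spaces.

From /o/ at 4 rightward: 5 /i/ → [+round]; 6 /u/ is itself a trigger — this domain ends here.
From /o/ at 4 leftward: 3 /t/ transparent; 2 /a/ → [+round]; 1 /e/ → [+round]; word edge.
From /u/ at 6 rightward: 7 /i/ → [+round]; 8 /u/ is itself a trigger — this domain ends here.
From /u/ at 6 leftward: 5 /i/ → [+round]; 4 /o/ is itself a trigger — this domain ends here.
From /u/ at 8 rightward: 9 /i/ → [+round]; word edge.
From /u/ at 8 leftward: 7 /i/ → [+round]; 6 /u/ is itself a trigger — this domain ends here.

1 2 4 5 6 7 8 9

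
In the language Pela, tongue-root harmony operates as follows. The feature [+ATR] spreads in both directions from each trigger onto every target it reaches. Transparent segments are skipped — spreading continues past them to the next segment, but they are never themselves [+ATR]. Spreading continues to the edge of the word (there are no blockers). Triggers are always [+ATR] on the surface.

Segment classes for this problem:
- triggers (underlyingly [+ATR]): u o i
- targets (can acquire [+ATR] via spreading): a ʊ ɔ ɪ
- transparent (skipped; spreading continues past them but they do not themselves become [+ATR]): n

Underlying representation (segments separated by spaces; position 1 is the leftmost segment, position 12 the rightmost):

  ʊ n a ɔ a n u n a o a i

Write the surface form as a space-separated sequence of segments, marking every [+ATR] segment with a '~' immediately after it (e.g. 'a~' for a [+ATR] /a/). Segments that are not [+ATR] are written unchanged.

From /u/ at 7 rightward: 8 /n/ transparent; 9 /a/ → [+ATR]; 10 /o/ is itself a trigger — this domain ends here.
From /u/ at 7 leftward: 6 /n/ transparent; 5 /a/ → [+ATR]; 4 /ɔ/ → [+ATR]; 3 /a/ → [+ATR]; 2 /n/ transparent; 1 /ʊ/ → [+ATR]; word edge.
From /o/ at 10 rightward: 11 /a/ → [+ATR]; 12 /i/ is itself a trigger — this domain ends here.
From /o/ at 10 leftward: 9 /a/ → [+ATR]; 8 /n/ transparent; 7 /u/ is itself a trigger — this domain ends here.
From /i/ at 12 rightward: word edge.
From /i/ at 12 leftward: 11 /a/ → [+ATR]; 10 /o/ is itself a trigger — this domain ends here.
[+ATR] positions on the surface: 1 3 4 5 7 9 10 11 12.

ʊ~ n a~ ɔ~ a~ n u~ n a~ o~ a~ i~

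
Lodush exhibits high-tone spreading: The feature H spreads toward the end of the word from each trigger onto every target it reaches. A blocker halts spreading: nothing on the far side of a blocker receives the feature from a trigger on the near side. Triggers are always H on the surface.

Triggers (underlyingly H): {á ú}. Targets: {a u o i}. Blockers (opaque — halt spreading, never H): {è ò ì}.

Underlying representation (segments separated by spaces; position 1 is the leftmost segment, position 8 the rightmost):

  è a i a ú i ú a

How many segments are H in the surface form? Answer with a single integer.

4

From /ú/ at 5 rightward: 6 /i/ → H; 7 /ú/ is itself a trigger — this domain ends here.
From /ú/ at 7 rightward: 8 /a/ → H; word edge.
Targets with no active source: positions 2 3 4 stay [-high tone].
H positions on the surface: 5 6 7 8.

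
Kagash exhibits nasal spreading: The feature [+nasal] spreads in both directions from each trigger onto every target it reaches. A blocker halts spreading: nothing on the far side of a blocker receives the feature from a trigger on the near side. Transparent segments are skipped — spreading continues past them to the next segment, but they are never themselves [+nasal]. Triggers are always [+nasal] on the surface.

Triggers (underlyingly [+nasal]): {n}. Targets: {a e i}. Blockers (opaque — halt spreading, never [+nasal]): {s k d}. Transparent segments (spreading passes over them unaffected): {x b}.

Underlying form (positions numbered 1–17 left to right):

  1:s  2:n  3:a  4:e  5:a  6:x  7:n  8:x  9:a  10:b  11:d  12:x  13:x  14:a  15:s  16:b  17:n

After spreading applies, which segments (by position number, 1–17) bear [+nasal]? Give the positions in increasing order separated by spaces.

2 3 4 5 7 9 17

From /n/ at 2 rightward: 3 /a/ → [+nasal]; 4 /e/ → [+nasal]; 5 /a/ → [+nasal]; 6 /x/ transparent; 7 /n/ is itself a trigger — this domain ends here.
From /n/ at 2 leftward: 1 /s/ blocks.
From /n/ at 7 rightward: 8 /x/ transparent; 9 /a/ → [+nasal]; 10 /b/ transparent; 11 /d/ blocks.
From /n/ at 7 leftward: 6 /x/ transparent; 5 /a/ → [+nasal]; 4 /e/ → [+nasal]; 3 /a/ → [+nasal]; 2 /n/ is itself a trigger — this domain ends here.
From /n/ at 17 rightward: word edge.
From /n/ at 17 leftward: 16 /b/ transparent; 15 /s/ blocks.
Target with no active source: position 14 stays [-nasal].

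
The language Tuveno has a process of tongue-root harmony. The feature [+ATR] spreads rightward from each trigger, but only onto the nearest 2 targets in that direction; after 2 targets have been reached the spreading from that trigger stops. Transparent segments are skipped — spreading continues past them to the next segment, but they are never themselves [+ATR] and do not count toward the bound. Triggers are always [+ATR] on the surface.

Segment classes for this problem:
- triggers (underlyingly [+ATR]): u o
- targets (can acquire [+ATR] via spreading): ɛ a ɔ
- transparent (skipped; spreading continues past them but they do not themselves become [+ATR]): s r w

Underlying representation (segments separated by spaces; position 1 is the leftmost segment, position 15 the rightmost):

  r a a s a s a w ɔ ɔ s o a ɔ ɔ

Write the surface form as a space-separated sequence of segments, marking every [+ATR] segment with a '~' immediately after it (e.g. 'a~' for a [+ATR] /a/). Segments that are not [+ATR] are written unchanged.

From /o/ at 12 rightward: 13 /a/ → [+ATR]; 14 /ɔ/ → [+ATR]; bound reached.
Targets with no active source: positions 2 3 5 7 9 10 15 stay [-ATR].
[+ATR] positions on the surface: 12 13 14.

r a a s a s a w ɔ ɔ s o~ a~ ɔ~ ɔ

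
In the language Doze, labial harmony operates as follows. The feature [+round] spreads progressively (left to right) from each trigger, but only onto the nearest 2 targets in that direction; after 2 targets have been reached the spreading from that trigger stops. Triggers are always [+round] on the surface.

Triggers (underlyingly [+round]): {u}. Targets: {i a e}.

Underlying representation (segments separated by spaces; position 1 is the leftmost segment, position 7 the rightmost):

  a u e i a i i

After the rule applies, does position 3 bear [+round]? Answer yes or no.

From /u/ at 2 rightward: 3 /e/ → [+round]; 4 /i/ → [+round]; bound reached.
Targets with no active source: positions 1 5 6 7 stay [-round].
[+round] positions on the surface: 2 3 4.

yes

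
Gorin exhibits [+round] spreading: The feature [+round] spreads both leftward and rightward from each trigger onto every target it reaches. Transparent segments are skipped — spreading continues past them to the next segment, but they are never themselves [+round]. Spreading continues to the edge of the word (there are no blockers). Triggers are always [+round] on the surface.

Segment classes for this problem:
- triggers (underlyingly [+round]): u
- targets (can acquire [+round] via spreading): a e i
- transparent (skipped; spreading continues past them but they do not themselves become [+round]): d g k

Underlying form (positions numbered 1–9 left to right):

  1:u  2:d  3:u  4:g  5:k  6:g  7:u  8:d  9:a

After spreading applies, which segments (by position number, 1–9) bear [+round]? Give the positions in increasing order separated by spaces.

1 3 7 9

From /u/ at 1 rightward: 2 /d/ transparent; 3 /u/ is itself a trigger — this domain ends here.
From /u/ at 1 leftward: word edge.
From /u/ at 3 rightward: 4 /g/ transparent; 5 /k/ transparent; 6 /g/ transparent; 7 /u/ is itself a trigger — this domain ends here.
From /u/ at 3 leftward: 2 /d/ transparent; 1 /u/ is itself a trigger — this domain ends here.
From /u/ at 7 rightward: 8 /d/ transparent; 9 /a/ → [+round]; word edge.
From /u/ at 7 leftward: 6 /g/ transparent; 5 /k/ transparent; 4 /g/ transparent; 3 /u/ is itself a trigger — this domain ends here.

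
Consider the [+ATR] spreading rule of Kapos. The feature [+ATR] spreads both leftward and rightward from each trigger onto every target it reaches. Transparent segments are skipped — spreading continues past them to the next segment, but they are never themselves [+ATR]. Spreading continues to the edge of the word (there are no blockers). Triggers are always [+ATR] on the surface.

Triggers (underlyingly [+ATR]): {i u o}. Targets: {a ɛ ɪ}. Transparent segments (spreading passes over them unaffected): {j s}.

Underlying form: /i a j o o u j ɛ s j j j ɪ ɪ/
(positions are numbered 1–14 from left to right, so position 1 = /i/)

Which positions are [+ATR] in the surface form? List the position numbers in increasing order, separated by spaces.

From /i/ at 1 rightward: 2 /a/ → [+ATR]; 3 /j/ transparent; 4 /o/ is itself a trigger — this domain ends here.
From /i/ at 1 leftward: word edge.
From /o/ at 4 rightward: 5 /o/ is itself a trigger — this domain ends here.
From /o/ at 4 leftward: 3 /j/ transparent; 2 /a/ → [+ATR]; 1 /i/ is itself a trigger — this domain ends here.
From /o/ at 5 rightward: 6 /u/ is itself a trigger — this domain ends here.
From /o/ at 5 leftward: 4 /o/ is itself a trigger — this domain ends here.
From /u/ at 6 rightward: 7 /j/ transparent; 8 /ɛ/ → [+ATR]; 9 /s/ transparent; 10 /j/ transparent; 11 /j/ transparent; 12 /j/ transparent; 13 /ɪ/ → [+ATR]; 14 /ɪ/ → [+ATR]; word edge.
From /u/ at 6 leftward: 5 /o/ is itself a trigger — this domain ends here.

1 2 4 5 6 8 13 14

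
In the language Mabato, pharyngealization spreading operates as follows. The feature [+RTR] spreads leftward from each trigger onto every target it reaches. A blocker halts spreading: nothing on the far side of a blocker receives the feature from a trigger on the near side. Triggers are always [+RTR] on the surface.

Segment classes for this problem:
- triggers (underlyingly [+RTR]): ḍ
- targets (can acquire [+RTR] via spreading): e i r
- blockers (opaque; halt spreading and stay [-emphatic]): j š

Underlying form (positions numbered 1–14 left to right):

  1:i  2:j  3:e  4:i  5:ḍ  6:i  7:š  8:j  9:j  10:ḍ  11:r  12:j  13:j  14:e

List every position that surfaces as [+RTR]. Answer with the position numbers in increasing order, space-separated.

3 4 5 10

From /ḍ/ at 5 leftward: 4 /i/ → [+RTR]; 3 /e/ → [+RTR]; 2 /j/ blocks.
From /ḍ/ at 10 leftward: 9 /j/ blocks.
Targets with no active source: positions 1 6 11 14 stay [-emphatic].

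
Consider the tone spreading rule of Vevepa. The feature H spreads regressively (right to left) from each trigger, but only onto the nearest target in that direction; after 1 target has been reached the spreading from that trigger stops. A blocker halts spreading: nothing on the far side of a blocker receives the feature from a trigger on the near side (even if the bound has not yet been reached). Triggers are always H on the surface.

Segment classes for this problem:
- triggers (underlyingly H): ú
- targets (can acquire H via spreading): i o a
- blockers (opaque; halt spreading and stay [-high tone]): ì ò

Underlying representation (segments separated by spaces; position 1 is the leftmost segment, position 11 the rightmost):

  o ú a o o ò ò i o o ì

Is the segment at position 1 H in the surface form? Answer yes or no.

yes

From /ú/ at 2 leftward: 1 /o/ → H; bound reached.
Targets with no active source: positions 3 4 5 8 9 10 stay [-high tone].
H positions on the surface: 1 2.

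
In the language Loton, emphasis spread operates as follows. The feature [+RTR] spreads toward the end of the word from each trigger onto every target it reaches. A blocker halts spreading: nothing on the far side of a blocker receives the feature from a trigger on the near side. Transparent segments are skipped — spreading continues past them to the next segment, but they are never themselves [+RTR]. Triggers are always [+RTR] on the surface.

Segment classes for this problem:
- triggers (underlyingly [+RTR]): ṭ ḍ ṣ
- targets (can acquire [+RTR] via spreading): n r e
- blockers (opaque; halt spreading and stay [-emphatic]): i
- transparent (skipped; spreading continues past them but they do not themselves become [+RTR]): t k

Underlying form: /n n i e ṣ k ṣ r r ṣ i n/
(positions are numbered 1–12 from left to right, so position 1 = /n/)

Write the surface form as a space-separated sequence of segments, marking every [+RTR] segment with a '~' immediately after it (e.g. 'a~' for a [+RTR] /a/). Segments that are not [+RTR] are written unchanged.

n n i e ṣ~ k ṣ~ r~ r~ ṣ~ i n

From /ṣ/ at 5 rightward: 6 /k/ transparent; 7 /ṣ/ is itself a trigger — this domain ends here.
From /ṣ/ at 7 rightward: 8 /r/ → [+RTR]; 9 /r/ → [+RTR]; 10 /ṣ/ is itself a trigger — this domain ends here.
From /ṣ/ at 10 rightward: 11 /i/ blocks.
Targets with no active source: positions 1 2 4 12 stay [-emphatic].
[+RTR] positions on the surface: 5 7 8 9 10.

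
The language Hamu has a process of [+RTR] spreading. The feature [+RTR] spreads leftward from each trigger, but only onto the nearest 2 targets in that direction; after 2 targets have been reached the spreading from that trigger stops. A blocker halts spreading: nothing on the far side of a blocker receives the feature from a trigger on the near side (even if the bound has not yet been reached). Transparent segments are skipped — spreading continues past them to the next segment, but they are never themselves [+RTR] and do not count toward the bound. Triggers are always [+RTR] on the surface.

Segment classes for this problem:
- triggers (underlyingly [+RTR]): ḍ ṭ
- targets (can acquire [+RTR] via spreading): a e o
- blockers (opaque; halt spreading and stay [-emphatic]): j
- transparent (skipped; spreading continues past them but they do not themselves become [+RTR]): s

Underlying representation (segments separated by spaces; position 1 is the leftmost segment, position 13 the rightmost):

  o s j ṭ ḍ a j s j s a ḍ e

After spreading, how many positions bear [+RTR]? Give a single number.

From /ṭ/ at 4 leftward: 3 /j/ blocks.
From /ḍ/ at 5 leftward: 4 /ṭ/ is itself a trigger — this domain ends here.
From /ḍ/ at 12 leftward: 11 /a/ → [+RTR]; 10 /s/ transparent; 9 /j/ blocks.
Targets with no active source: positions 1 6 13 stay [-emphatic].
[+RTR] positions on the surface: 4 5 11 12.

4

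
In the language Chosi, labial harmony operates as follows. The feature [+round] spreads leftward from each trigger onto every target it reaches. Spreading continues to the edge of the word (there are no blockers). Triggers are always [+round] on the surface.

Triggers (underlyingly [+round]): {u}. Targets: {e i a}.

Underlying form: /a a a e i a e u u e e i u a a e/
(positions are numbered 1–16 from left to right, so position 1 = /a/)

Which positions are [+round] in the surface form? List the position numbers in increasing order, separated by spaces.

1 2 3 4 5 6 7 8 9 10 11 12 13

From /u/ at 8 leftward: 7 /e/ → [+round]; 6 /a/ → [+round]; 5 /i/ → [+round]; 4 /e/ → [+round]; 3 /a/ → [+round]; 2 /a/ → [+round]; 1 /a/ → [+round]; word edge.
From /u/ at 9 leftward: 8 /u/ is itself a trigger — this domain ends here.
From /u/ at 13 leftward: 12 /i/ → [+round]; 11 /e/ → [+round]; 10 /e/ → [+round]; 9 /u/ is itself a trigger — this domain ends here.
Targets with no active source: positions 14 15 16 stay [-round].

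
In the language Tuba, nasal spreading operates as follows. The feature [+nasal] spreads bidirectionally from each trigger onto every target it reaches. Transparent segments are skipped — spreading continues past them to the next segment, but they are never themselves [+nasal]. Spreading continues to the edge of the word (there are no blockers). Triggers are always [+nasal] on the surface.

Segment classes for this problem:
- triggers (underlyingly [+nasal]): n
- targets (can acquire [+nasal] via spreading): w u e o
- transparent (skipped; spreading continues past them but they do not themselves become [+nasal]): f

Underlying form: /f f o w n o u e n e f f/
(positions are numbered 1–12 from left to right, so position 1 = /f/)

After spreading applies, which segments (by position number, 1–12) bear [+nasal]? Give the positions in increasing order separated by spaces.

3 4 5 6 7 8 9 10

From /n/ at 5 rightward: 6 /o/ → [+nasal]; 7 /u/ → [+nasal]; 8 /e/ → [+nasal]; 9 /n/ is itself a trigger — this domain ends here.
From /n/ at 5 leftward: 4 /w/ → [+nasal]; 3 /o/ → [+nasal]; 2 /f/ transparent; 1 /f/ transparent; word edge.
From /n/ at 9 rightward: 10 /e/ → [+nasal]; 11 /f/ transparent; 12 /f/ transparent; word edge.
From /n/ at 9 leftward: 8 /e/ → [+nasal]; 7 /u/ → [+nasal]; 6 /o/ → [+nasal]; 5 /n/ is itself a trigger — this domain ends here.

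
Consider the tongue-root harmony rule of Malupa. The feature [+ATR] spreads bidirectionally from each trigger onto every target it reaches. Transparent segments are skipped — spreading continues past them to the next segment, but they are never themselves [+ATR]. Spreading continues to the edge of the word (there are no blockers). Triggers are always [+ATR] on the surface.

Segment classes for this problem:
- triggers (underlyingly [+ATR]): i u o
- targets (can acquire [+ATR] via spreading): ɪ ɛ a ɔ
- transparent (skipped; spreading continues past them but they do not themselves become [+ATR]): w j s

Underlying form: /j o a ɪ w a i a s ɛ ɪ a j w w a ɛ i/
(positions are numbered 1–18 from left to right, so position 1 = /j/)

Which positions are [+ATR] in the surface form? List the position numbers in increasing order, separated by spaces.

2 3 4 6 7 8 10 11 12 16 17 18

From /o/ at 2 rightward: 3 /a/ → [+ATR]; 4 /ɪ/ → [+ATR]; 5 /w/ transparent; 6 /a/ → [+ATR]; 7 /i/ is itself a trigger — this domain ends here.
From /o/ at 2 leftward: 1 /j/ transparent; word edge.
From /i/ at 7 rightward: 8 /a/ → [+ATR]; 9 /s/ transparent; 10 /ɛ/ → [+ATR]; 11 /ɪ/ → [+ATR]; 12 /a/ → [+ATR]; 13 /j/ transparent; 14 /w/ transparent; 15 /w/ transparent; 16 /a/ → [+ATR]; 17 /ɛ/ → [+ATR]; 18 /i/ is itself a trigger — this domain ends here.
From /i/ at 7 leftward: 6 /a/ → [+ATR]; 5 /w/ transparent; 4 /ɪ/ → [+ATR]; 3 /a/ → [+ATR]; 2 /o/ is itself a trigger — this domain ends here.
From /i/ at 18 rightward: word edge.
From /i/ at 18 leftward: 17 /ɛ/ → [+ATR]; 16 /a/ → [+ATR]; 15 /w/ transparent; 14 /w/ transparent; 13 /j/ transparent; 12 /a/ → [+ATR]; 11 /ɪ/ → [+ATR]; 10 /ɛ/ → [+ATR]; 9 /s/ transparent; 8 /a/ → [+ATR]; 7 /i/ is itself a trigger — this domain ends here.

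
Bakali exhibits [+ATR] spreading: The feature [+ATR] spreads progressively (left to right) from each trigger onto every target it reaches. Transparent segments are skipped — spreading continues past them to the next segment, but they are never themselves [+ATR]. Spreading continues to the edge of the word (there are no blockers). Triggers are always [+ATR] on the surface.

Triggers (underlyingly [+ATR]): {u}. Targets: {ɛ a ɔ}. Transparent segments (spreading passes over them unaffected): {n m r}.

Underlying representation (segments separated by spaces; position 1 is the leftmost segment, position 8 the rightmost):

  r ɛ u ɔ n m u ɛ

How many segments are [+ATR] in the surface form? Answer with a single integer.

4

From /u/ at 3 rightward: 4 /ɔ/ → [+ATR]; 5 /n/ transparent; 6 /m/ transparent; 7 /u/ is itself a trigger — this domain ends here.
From /u/ at 7 rightward: 8 /ɛ/ → [+ATR]; word edge.
Target with no active source: position 2 stays [-ATR].
[+ATR] positions on the surface: 3 4 7 8.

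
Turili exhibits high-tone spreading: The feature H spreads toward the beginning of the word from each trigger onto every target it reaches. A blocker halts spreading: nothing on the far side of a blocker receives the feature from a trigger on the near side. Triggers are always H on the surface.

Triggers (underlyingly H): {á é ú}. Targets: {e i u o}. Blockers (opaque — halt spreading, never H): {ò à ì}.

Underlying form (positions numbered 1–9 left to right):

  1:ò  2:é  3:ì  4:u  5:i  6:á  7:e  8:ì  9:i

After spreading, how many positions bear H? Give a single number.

4

From /é/ at 2 leftward: 1 /ò/ blocks.
From /á/ at 6 leftward: 5 /i/ → H; 4 /u/ → H; 3 /ì/ blocks.
Targets with no active source: positions 7 9 stay [-high tone].
H positions on the surface: 2 4 5 6.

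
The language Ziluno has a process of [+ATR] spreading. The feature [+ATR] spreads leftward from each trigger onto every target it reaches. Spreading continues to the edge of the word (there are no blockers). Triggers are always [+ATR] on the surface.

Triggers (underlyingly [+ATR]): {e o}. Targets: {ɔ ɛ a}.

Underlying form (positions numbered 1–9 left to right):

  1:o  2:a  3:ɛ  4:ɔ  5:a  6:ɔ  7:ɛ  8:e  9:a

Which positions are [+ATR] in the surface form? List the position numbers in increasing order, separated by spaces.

1 2 3 4 5 6 7 8

From /o/ at 1 leftward: word edge.
From /e/ at 8 leftward: 7 /ɛ/ → [+ATR]; 6 /ɔ/ → [+ATR]; 5 /a/ → [+ATR]; 4 /ɔ/ → [+ATR]; 3 /ɛ/ → [+ATR]; 2 /a/ → [+ATR]; 1 /o/ is itself a trigger — this domain ends here.
Target with no active source: position 9 stays [-ATR].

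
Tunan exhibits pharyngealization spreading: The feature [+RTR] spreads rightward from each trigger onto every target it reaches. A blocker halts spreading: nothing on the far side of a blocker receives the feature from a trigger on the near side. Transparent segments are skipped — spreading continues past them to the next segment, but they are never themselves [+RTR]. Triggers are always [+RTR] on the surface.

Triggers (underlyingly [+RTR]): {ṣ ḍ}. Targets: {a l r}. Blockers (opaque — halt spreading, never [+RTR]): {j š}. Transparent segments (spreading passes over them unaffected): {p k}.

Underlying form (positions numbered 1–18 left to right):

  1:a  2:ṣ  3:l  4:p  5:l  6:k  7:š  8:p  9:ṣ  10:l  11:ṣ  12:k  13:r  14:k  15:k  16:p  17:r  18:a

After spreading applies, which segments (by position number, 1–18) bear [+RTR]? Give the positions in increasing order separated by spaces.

From /ṣ/ at 2 rightward: 3 /l/ → [+RTR]; 4 /p/ transparent; 5 /l/ → [+RTR]; 6 /k/ transparent; 7 /š/ blocks.
From /ṣ/ at 9 rightward: 10 /l/ → [+RTR]; 11 /ṣ/ is itself a trigger — this domain ends here.
From /ṣ/ at 11 rightward: 12 /k/ transparent; 13 /r/ → [+RTR]; 14 /k/ transparent; 15 /k/ transparent; 16 /p/ transparent; 17 /r/ → [+RTR]; 18 /a/ → [+RTR]; word edge.
Target with no active source: position 1 stays [-emphatic].

2 3 5 9 10 11 13 17 18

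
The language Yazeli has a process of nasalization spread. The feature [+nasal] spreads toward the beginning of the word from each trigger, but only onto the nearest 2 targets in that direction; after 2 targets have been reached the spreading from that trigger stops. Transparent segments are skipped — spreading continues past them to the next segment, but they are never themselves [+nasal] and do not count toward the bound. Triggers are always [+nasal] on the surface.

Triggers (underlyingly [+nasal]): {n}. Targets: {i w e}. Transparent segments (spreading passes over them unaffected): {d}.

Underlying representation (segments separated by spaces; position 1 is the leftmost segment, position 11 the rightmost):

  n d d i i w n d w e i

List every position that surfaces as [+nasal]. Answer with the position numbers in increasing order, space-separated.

1 5 6 7

From /n/ at 1 leftward: word edge.
From /n/ at 7 leftward: 6 /w/ → [+nasal]; 5 /i/ → [+nasal]; bound reached.
Targets with no active source: positions 4 9 10 11 stay [-nasal].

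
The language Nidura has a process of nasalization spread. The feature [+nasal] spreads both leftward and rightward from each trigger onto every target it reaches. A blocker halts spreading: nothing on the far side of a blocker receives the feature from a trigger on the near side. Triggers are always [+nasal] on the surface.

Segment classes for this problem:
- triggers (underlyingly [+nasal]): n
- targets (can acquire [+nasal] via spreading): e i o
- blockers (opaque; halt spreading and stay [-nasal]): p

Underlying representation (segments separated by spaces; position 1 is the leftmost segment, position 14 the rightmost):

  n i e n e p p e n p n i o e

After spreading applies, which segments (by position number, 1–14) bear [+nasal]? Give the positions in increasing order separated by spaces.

From /n/ at 1 rightward: 2 /i/ → [+nasal]; 3 /e/ → [+nasal]; 4 /n/ is itself a trigger — this domain ends here.
From /n/ at 1 leftward: word edge.
From /n/ at 4 rightward: 5 /e/ → [+nasal]; 6 /p/ blocks.
From /n/ at 4 leftward: 3 /e/ → [+nasal]; 2 /i/ → [+nasal]; 1 /n/ is itself a trigger — this domain ends here.
From /n/ at 9 rightward: 10 /p/ blocks.
From /n/ at 9 leftward: 8 /e/ → [+nasal]; 7 /p/ blocks.
From /n/ at 11 rightward: 12 /i/ → [+nasal]; 13 /o/ → [+nasal]; 14 /e/ → [+nasal]; word edge.
From /n/ at 11 leftward: 10 /p/ blocks.

1 2 3 4 5 8 9 11 12 13 14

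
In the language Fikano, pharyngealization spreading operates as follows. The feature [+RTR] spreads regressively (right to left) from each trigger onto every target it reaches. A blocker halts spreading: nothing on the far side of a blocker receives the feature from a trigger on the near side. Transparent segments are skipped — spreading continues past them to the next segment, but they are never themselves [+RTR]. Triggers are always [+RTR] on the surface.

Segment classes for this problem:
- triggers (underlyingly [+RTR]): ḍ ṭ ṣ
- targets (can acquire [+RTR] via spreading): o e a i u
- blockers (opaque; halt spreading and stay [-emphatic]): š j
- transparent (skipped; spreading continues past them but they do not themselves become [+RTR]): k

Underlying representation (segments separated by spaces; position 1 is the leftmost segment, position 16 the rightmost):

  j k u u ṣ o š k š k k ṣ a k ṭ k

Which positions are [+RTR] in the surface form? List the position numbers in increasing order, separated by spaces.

3 4 5 12 13 15

From /ṣ/ at 5 leftward: 4 /u/ → [+RTR]; 3 /u/ → [+RTR]; 2 /k/ transparent; 1 /j/ blocks.
From /ṣ/ at 12 leftward: 11 /k/ transparent; 10 /k/ transparent; 9 /š/ blocks.
From /ṭ/ at 15 leftward: 14 /k/ transparent; 13 /a/ → [+RTR]; 12 /ṣ/ is itself a trigger — this domain ends here.
Target with no active source: position 6 stays [-emphatic].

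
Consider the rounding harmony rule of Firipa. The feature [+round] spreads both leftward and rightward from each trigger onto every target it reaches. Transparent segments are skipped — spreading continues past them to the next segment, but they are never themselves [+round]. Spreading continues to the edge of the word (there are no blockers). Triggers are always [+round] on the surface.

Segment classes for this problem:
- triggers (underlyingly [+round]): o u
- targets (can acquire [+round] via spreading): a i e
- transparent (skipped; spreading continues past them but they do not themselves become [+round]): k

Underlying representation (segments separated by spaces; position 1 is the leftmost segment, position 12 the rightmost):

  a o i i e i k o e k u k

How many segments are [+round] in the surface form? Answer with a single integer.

9

From /o/ at 2 rightward: 3 /i/ → [+round]; 4 /i/ → [+round]; 5 /e/ → [+round]; 6 /i/ → [+round]; 7 /k/ transparent; 8 /o/ is itself a trigger — this domain ends here.
From /o/ at 2 leftward: 1 /a/ → [+round]; word edge.
From /o/ at 8 rightward: 9 /e/ → [+round]; 10 /k/ transparent; 11 /u/ is itself a trigger — this domain ends here.
From /o/ at 8 leftward: 7 /k/ transparent; 6 /i/ → [+round]; 5 /e/ → [+round]; 4 /i/ → [+round]; 3 /i/ → [+round]; 2 /o/ is itself a trigger — this domain ends here.
From /u/ at 11 rightward: 12 /k/ transparent; word edge.
From /u/ at 11 leftward: 10 /k/ transparent; 9 /e/ → [+round]; 8 /o/ is itself a trigger — this domain ends here.
[+round] positions on the surface: 1 2 3 4 5 6 8 9 11.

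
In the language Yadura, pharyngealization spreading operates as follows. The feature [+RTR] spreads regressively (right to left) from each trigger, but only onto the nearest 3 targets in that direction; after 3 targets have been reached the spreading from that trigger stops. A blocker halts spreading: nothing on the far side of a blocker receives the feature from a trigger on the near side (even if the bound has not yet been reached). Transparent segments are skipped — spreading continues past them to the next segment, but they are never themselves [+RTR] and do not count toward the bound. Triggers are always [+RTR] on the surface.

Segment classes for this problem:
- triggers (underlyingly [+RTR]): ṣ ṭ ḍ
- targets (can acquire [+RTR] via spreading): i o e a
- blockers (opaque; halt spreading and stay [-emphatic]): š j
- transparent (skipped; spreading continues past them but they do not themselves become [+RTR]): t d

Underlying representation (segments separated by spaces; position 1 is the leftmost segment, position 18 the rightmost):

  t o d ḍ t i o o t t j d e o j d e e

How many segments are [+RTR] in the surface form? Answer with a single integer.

From /ḍ/ at 4 leftward: 3 /d/ transparent; 2 /o/ → [+RTR]; 1 /t/ transparent; word edge.
Targets with no active source: positions 6 7 8 13 14 17 18 stay [-emphatic].
[+RTR] positions on the surface: 2 4.

2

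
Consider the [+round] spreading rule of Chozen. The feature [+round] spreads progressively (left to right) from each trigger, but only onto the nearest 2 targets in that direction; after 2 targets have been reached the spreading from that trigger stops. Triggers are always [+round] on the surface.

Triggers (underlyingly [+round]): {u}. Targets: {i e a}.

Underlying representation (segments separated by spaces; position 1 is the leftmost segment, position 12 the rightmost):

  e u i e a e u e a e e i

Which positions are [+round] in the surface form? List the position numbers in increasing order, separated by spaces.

From /u/ at 2 rightward: 3 /i/ → [+round]; 4 /e/ → [+round]; bound reached.
From /u/ at 7 rightward: 8 /e/ → [+round]; 9 /a/ → [+round]; bound reached.
Targets with no active source: positions 1 5 6 10 11 12 stay [-round].

2 3 4 7 8 9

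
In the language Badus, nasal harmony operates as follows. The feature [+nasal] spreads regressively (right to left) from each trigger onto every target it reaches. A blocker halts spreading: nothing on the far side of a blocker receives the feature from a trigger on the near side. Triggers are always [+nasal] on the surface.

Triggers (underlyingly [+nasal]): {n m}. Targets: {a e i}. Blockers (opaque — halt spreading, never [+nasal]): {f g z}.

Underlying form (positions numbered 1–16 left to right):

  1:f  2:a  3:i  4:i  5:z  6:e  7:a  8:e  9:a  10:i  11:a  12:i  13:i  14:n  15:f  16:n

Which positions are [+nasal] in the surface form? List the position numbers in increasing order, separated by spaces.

6 7 8 9 10 11 12 13 14 16

From /n/ at 14 leftward: 13 /i/ → [+nasal]; 12 /i/ → [+nasal]; 11 /a/ → [+nasal]; 10 /i/ → [+nasal]; 9 /a/ → [+nasal]; 8 /e/ → [+nasal]; 7 /a/ → [+nasal]; 6 /e/ → [+nasal]; 5 /z/ blocks.
From /n/ at 16 leftward: 15 /f/ blocks.
Targets with no active source: positions 2 3 4 stay [-nasal].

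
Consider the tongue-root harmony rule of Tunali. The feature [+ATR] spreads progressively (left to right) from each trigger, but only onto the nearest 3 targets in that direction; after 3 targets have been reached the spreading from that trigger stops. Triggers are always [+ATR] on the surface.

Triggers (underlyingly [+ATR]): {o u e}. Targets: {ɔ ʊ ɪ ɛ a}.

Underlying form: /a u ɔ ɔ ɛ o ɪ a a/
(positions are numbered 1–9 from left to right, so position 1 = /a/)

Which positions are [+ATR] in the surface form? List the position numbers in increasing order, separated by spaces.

From /u/ at 2 rightward: 3 /ɔ/ → [+ATR]; 4 /ɔ/ → [+ATR]; 5 /ɛ/ → [+ATR]; bound reached.
From /o/ at 6 rightward: 7 /ɪ/ → [+ATR]; 8 /a/ → [+ATR]; 9 /a/ → [+ATR]; bound reached.
Target with no active source: position 1 stays [-ATR].

2 3 4 5 6 7 8 9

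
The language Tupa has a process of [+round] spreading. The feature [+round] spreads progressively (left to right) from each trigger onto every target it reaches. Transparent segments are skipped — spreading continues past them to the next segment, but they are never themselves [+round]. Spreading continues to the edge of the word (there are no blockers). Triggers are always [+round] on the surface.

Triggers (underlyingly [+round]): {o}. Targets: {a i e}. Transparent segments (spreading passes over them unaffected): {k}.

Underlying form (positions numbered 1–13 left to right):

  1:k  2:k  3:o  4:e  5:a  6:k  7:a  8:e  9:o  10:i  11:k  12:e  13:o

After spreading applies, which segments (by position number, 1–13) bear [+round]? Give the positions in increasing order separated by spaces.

From /o/ at 3 rightward: 4 /e/ → [+round]; 5 /a/ → [+round]; 6 /k/ transparent; 7 /a/ → [+round]; 8 /e/ → [+round]; 9 /o/ is itself a trigger — this domain ends here.
From /o/ at 9 rightward: 10 /i/ → [+round]; 11 /k/ transparent; 12 /e/ → [+round]; 13 /o/ is itself a trigger — this domain ends here.
From /o/ at 13 rightward: word edge.

3 4 5 7 8 9 10 12 13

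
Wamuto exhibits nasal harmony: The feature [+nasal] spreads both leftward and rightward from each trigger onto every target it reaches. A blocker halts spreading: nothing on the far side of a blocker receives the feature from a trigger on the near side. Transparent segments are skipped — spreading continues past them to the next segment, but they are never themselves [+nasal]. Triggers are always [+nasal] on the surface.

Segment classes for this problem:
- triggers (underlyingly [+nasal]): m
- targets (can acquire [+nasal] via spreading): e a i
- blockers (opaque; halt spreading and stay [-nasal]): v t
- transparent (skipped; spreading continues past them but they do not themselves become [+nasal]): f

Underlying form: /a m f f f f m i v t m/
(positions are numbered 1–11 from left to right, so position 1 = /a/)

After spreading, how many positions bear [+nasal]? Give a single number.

5

From /m/ at 2 rightward: 3 /f/ transparent; 4 /f/ transparent; 5 /f/ transparent; 6 /f/ transparent; 7 /m/ is itself a trigger — this domain ends here.
From /m/ at 2 leftward: 1 /a/ → [+nasal]; word edge.
From /m/ at 7 rightward: 8 /i/ → [+nasal]; 9 /v/ blocks.
From /m/ at 7 leftward: 6 /f/ transparent; 5 /f/ transparent; 4 /f/ transparent; 3 /f/ transparent; 2 /m/ is itself a trigger — this domain ends here.
From /m/ at 11 rightward: word edge.
From /m/ at 11 leftward: 10 /t/ blocks.
[+nasal] positions on the surface: 1 2 7 8 11.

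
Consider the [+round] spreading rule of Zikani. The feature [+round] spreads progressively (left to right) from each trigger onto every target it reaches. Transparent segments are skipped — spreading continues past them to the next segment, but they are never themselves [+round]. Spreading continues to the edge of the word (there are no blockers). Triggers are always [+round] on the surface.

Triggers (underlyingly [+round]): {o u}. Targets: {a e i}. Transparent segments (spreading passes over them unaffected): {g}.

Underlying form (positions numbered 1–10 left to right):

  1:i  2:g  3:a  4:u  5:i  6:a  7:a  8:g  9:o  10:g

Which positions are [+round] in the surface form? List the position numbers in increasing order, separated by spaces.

4 5 6 7 9

From /u/ at 4 rightward: 5 /i/ → [+round]; 6 /a/ → [+round]; 7 /a/ → [+round]; 8 /g/ transparent; 9 /o/ is itself a trigger — this domain ends here.
From /o/ at 9 rightward: 10 /g/ transparent; word edge.
Targets with no active source: positions 1 3 stay [-round].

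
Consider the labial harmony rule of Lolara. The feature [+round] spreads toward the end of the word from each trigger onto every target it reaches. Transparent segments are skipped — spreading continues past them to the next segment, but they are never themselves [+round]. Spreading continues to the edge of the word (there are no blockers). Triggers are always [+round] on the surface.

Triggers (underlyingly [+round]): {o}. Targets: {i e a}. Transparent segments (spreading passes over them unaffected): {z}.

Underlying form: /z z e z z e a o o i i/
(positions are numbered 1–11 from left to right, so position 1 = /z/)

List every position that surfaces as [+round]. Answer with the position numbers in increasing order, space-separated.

From /o/ at 8 rightward: 9 /o/ is itself a trigger — this domain ends here.
From /o/ at 9 rightward: 10 /i/ → [+round]; 11 /i/ → [+round]; word edge.
Targets with no active source: positions 3 6 7 stay [-round].

8 9 10 11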